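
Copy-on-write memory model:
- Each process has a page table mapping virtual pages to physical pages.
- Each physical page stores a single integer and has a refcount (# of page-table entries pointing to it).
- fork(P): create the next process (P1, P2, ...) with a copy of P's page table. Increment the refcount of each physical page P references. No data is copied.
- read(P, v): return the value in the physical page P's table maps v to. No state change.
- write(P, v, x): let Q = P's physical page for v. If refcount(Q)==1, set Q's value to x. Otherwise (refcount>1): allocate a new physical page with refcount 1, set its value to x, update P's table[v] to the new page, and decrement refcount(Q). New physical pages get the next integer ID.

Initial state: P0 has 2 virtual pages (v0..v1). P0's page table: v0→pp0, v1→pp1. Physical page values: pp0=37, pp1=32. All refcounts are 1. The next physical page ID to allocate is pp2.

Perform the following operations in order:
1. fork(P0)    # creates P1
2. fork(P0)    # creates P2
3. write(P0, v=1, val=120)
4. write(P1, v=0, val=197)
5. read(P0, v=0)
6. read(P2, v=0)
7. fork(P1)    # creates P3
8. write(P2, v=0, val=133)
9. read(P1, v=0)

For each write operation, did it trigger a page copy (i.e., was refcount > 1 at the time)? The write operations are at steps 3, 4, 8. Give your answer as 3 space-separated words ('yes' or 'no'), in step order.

Op 1: fork(P0) -> P1. 2 ppages; refcounts: pp0:2 pp1:2
Op 2: fork(P0) -> P2. 2 ppages; refcounts: pp0:3 pp1:3
Op 3: write(P0, v1, 120). refcount(pp1)=3>1 -> COPY to pp2. 3 ppages; refcounts: pp0:3 pp1:2 pp2:1
Op 4: write(P1, v0, 197). refcount(pp0)=3>1 -> COPY to pp3. 4 ppages; refcounts: pp0:2 pp1:2 pp2:1 pp3:1
Op 5: read(P0, v0) -> 37. No state change.
Op 6: read(P2, v0) -> 37. No state change.
Op 7: fork(P1) -> P3. 4 ppages; refcounts: pp0:2 pp1:3 pp2:1 pp3:2
Op 8: write(P2, v0, 133). refcount(pp0)=2>1 -> COPY to pp4. 5 ppages; refcounts: pp0:1 pp1:3 pp2:1 pp3:2 pp4:1
Op 9: read(P1, v0) -> 197. No state change.

yes yes yes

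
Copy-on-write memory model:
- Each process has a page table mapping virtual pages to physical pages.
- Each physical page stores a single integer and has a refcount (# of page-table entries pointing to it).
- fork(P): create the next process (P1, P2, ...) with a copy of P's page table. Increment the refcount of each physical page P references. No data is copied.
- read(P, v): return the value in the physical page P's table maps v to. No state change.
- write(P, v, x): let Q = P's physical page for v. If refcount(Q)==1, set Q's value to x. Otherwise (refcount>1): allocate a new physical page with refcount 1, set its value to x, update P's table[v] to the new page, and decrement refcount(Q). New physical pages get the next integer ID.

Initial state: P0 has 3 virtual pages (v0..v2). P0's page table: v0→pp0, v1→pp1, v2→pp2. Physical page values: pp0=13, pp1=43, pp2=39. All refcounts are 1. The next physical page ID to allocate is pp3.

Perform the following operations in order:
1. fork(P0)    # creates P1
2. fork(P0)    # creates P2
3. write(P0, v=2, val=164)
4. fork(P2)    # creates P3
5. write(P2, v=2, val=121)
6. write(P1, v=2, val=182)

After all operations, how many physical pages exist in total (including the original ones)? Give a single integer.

Op 1: fork(P0) -> P1. 3 ppages; refcounts: pp0:2 pp1:2 pp2:2
Op 2: fork(P0) -> P2. 3 ppages; refcounts: pp0:3 pp1:3 pp2:3
Op 3: write(P0, v2, 164). refcount(pp2)=3>1 -> COPY to pp3. 4 ppages; refcounts: pp0:3 pp1:3 pp2:2 pp3:1
Op 4: fork(P2) -> P3. 4 ppages; refcounts: pp0:4 pp1:4 pp2:3 pp3:1
Op 5: write(P2, v2, 121). refcount(pp2)=3>1 -> COPY to pp4. 5 ppages; refcounts: pp0:4 pp1:4 pp2:2 pp3:1 pp4:1
Op 6: write(P1, v2, 182). refcount(pp2)=2>1 -> COPY to pp5. 6 ppages; refcounts: pp0:4 pp1:4 pp2:1 pp3:1 pp4:1 pp5:1

Answer: 6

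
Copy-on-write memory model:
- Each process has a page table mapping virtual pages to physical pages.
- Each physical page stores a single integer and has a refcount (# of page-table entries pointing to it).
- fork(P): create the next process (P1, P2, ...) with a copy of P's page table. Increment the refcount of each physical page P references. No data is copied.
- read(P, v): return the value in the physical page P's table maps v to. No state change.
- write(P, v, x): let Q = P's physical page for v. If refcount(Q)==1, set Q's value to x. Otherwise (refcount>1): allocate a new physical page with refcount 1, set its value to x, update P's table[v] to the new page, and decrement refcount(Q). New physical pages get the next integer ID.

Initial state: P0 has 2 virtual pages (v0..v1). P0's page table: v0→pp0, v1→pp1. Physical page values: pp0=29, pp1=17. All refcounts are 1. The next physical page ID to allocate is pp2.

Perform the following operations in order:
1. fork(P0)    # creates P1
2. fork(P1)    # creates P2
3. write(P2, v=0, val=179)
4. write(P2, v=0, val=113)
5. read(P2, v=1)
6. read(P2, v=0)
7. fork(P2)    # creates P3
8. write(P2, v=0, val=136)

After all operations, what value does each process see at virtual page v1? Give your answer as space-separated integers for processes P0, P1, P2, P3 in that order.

Op 1: fork(P0) -> P1. 2 ppages; refcounts: pp0:2 pp1:2
Op 2: fork(P1) -> P2. 2 ppages; refcounts: pp0:3 pp1:3
Op 3: write(P2, v0, 179). refcount(pp0)=3>1 -> COPY to pp2. 3 ppages; refcounts: pp0:2 pp1:3 pp2:1
Op 4: write(P2, v0, 113). refcount(pp2)=1 -> write in place. 3 ppages; refcounts: pp0:2 pp1:3 pp2:1
Op 5: read(P2, v1) -> 17. No state change.
Op 6: read(P2, v0) -> 113. No state change.
Op 7: fork(P2) -> P3. 3 ppages; refcounts: pp0:2 pp1:4 pp2:2
Op 8: write(P2, v0, 136). refcount(pp2)=2>1 -> COPY to pp3. 4 ppages; refcounts: pp0:2 pp1:4 pp2:1 pp3:1
P0: v1 -> pp1 = 17
P1: v1 -> pp1 = 17
P2: v1 -> pp1 = 17
P3: v1 -> pp1 = 17

Answer: 17 17 17 17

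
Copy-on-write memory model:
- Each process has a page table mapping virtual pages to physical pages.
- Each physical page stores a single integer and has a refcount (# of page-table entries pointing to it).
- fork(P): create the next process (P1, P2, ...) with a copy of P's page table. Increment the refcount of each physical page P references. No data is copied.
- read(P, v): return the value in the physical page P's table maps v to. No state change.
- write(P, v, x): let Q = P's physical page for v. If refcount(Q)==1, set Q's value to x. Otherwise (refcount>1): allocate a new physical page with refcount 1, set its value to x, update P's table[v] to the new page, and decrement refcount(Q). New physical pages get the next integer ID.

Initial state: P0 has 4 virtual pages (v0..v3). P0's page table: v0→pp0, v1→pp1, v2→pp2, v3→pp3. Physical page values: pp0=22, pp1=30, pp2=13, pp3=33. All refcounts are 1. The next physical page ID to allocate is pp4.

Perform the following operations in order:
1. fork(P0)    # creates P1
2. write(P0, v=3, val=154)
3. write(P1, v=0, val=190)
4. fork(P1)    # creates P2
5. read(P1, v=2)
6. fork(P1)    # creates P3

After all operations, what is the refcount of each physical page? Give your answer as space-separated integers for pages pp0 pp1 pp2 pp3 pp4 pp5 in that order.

Answer: 1 4 4 3 1 3

Derivation:
Op 1: fork(P0) -> P1. 4 ppages; refcounts: pp0:2 pp1:2 pp2:2 pp3:2
Op 2: write(P0, v3, 154). refcount(pp3)=2>1 -> COPY to pp4. 5 ppages; refcounts: pp0:2 pp1:2 pp2:2 pp3:1 pp4:1
Op 3: write(P1, v0, 190). refcount(pp0)=2>1 -> COPY to pp5. 6 ppages; refcounts: pp0:1 pp1:2 pp2:2 pp3:1 pp4:1 pp5:1
Op 4: fork(P1) -> P2. 6 ppages; refcounts: pp0:1 pp1:3 pp2:3 pp3:2 pp4:1 pp5:2
Op 5: read(P1, v2) -> 13. No state change.
Op 6: fork(P1) -> P3. 6 ppages; refcounts: pp0:1 pp1:4 pp2:4 pp3:3 pp4:1 pp5:3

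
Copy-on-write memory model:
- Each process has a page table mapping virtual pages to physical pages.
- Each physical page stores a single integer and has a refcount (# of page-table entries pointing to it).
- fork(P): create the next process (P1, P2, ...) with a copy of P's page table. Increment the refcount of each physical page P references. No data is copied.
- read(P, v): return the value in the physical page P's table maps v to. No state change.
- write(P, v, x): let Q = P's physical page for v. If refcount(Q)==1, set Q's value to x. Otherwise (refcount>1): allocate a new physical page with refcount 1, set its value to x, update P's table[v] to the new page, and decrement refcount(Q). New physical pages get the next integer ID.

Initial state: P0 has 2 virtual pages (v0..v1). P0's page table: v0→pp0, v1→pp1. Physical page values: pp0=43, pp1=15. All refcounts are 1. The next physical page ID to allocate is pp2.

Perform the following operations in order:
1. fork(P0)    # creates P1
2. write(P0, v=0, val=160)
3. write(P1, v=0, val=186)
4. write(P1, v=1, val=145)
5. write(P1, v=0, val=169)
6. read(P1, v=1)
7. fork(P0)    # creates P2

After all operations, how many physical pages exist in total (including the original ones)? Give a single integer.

Op 1: fork(P0) -> P1. 2 ppages; refcounts: pp0:2 pp1:2
Op 2: write(P0, v0, 160). refcount(pp0)=2>1 -> COPY to pp2. 3 ppages; refcounts: pp0:1 pp1:2 pp2:1
Op 3: write(P1, v0, 186). refcount(pp0)=1 -> write in place. 3 ppages; refcounts: pp0:1 pp1:2 pp2:1
Op 4: write(P1, v1, 145). refcount(pp1)=2>1 -> COPY to pp3. 4 ppages; refcounts: pp0:1 pp1:1 pp2:1 pp3:1
Op 5: write(P1, v0, 169). refcount(pp0)=1 -> write in place. 4 ppages; refcounts: pp0:1 pp1:1 pp2:1 pp3:1
Op 6: read(P1, v1) -> 145. No state change.
Op 7: fork(P0) -> P2. 4 ppages; refcounts: pp0:1 pp1:2 pp2:2 pp3:1

Answer: 4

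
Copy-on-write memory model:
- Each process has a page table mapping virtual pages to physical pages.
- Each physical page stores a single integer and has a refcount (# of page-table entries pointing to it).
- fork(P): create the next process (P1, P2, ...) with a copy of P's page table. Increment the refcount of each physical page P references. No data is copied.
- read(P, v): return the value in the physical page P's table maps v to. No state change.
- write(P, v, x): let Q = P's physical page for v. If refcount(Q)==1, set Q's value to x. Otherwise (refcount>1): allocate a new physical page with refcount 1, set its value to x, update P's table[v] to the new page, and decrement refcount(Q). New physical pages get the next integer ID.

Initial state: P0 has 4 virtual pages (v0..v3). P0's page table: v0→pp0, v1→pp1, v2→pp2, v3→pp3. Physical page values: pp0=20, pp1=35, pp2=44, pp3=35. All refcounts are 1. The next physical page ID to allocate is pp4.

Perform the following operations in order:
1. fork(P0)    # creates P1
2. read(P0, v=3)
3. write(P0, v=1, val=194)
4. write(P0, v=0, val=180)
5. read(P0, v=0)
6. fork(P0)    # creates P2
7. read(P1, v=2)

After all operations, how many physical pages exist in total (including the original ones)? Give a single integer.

Answer: 6

Derivation:
Op 1: fork(P0) -> P1. 4 ppages; refcounts: pp0:2 pp1:2 pp2:2 pp3:2
Op 2: read(P0, v3) -> 35. No state change.
Op 3: write(P0, v1, 194). refcount(pp1)=2>1 -> COPY to pp4. 5 ppages; refcounts: pp0:2 pp1:1 pp2:2 pp3:2 pp4:1
Op 4: write(P0, v0, 180). refcount(pp0)=2>1 -> COPY to pp5. 6 ppages; refcounts: pp0:1 pp1:1 pp2:2 pp3:2 pp4:1 pp5:1
Op 5: read(P0, v0) -> 180. No state change.
Op 6: fork(P0) -> P2. 6 ppages; refcounts: pp0:1 pp1:1 pp2:3 pp3:3 pp4:2 pp5:2
Op 7: read(P1, v2) -> 44. No state change.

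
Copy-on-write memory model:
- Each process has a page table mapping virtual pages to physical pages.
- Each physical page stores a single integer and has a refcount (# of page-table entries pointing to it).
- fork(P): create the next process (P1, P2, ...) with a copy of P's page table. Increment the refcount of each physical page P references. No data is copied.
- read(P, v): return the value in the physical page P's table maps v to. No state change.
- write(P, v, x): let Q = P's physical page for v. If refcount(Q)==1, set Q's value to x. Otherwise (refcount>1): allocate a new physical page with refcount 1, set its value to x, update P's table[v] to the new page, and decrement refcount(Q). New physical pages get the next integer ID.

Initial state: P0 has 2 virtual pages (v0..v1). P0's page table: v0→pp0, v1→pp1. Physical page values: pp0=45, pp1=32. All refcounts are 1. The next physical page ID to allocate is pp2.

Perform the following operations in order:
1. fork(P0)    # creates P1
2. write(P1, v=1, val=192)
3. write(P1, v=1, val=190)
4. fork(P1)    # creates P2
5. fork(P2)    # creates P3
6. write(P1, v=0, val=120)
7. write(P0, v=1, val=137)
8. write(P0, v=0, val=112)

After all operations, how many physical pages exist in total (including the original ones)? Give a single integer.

Op 1: fork(P0) -> P1. 2 ppages; refcounts: pp0:2 pp1:2
Op 2: write(P1, v1, 192). refcount(pp1)=2>1 -> COPY to pp2. 3 ppages; refcounts: pp0:2 pp1:1 pp2:1
Op 3: write(P1, v1, 190). refcount(pp2)=1 -> write in place. 3 ppages; refcounts: pp0:2 pp1:1 pp2:1
Op 4: fork(P1) -> P2. 3 ppages; refcounts: pp0:3 pp1:1 pp2:2
Op 5: fork(P2) -> P3. 3 ppages; refcounts: pp0:4 pp1:1 pp2:3
Op 6: write(P1, v0, 120). refcount(pp0)=4>1 -> COPY to pp3. 4 ppages; refcounts: pp0:3 pp1:1 pp2:3 pp3:1
Op 7: write(P0, v1, 137). refcount(pp1)=1 -> write in place. 4 ppages; refcounts: pp0:3 pp1:1 pp2:3 pp3:1
Op 8: write(P0, v0, 112). refcount(pp0)=3>1 -> COPY to pp4. 5 ppages; refcounts: pp0:2 pp1:1 pp2:3 pp3:1 pp4:1

Answer: 5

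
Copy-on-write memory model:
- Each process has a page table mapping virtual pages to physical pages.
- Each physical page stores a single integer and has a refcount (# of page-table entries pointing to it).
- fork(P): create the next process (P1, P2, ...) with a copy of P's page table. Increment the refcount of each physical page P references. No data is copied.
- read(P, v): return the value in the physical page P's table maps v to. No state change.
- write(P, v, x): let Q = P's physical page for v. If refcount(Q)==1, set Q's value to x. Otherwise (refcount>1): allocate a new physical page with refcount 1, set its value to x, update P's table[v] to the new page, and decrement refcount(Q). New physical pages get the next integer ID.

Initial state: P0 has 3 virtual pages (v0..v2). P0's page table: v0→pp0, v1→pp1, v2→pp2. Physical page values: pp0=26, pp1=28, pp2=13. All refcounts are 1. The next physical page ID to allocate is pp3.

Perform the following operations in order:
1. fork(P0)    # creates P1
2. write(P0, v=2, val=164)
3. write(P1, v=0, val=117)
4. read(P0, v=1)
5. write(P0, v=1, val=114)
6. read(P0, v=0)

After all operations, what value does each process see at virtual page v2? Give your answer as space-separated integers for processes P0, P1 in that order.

Answer: 164 13

Derivation:
Op 1: fork(P0) -> P1. 3 ppages; refcounts: pp0:2 pp1:2 pp2:2
Op 2: write(P0, v2, 164). refcount(pp2)=2>1 -> COPY to pp3. 4 ppages; refcounts: pp0:2 pp1:2 pp2:1 pp3:1
Op 3: write(P1, v0, 117). refcount(pp0)=2>1 -> COPY to pp4. 5 ppages; refcounts: pp0:1 pp1:2 pp2:1 pp3:1 pp4:1
Op 4: read(P0, v1) -> 28. No state change.
Op 5: write(P0, v1, 114). refcount(pp1)=2>1 -> COPY to pp5. 6 ppages; refcounts: pp0:1 pp1:1 pp2:1 pp3:1 pp4:1 pp5:1
Op 6: read(P0, v0) -> 26. No state change.
P0: v2 -> pp3 = 164
P1: v2 -> pp2 = 13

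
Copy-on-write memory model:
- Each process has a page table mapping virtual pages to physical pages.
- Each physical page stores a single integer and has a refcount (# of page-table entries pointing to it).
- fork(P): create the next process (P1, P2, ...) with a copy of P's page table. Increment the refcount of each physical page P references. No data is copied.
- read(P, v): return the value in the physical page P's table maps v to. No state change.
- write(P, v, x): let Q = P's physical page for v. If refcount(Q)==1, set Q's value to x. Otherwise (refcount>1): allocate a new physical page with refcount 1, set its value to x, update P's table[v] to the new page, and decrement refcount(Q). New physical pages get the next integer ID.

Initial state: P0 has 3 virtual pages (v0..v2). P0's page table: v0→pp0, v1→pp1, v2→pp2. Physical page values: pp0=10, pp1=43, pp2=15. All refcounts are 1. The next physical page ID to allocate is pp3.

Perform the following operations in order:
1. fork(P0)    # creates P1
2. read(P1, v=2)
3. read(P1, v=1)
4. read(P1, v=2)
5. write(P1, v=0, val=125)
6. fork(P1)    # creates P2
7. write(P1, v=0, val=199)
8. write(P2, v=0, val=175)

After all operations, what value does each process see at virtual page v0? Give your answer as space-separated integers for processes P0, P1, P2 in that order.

Op 1: fork(P0) -> P1. 3 ppages; refcounts: pp0:2 pp1:2 pp2:2
Op 2: read(P1, v2) -> 15. No state change.
Op 3: read(P1, v1) -> 43. No state change.
Op 4: read(P1, v2) -> 15. No state change.
Op 5: write(P1, v0, 125). refcount(pp0)=2>1 -> COPY to pp3. 4 ppages; refcounts: pp0:1 pp1:2 pp2:2 pp3:1
Op 6: fork(P1) -> P2. 4 ppages; refcounts: pp0:1 pp1:3 pp2:3 pp3:2
Op 7: write(P1, v0, 199). refcount(pp3)=2>1 -> COPY to pp4. 5 ppages; refcounts: pp0:1 pp1:3 pp2:3 pp3:1 pp4:1
Op 8: write(P2, v0, 175). refcount(pp3)=1 -> write in place. 5 ppages; refcounts: pp0:1 pp1:3 pp2:3 pp3:1 pp4:1
P0: v0 -> pp0 = 10
P1: v0 -> pp4 = 199
P2: v0 -> pp3 = 175

Answer: 10 199 175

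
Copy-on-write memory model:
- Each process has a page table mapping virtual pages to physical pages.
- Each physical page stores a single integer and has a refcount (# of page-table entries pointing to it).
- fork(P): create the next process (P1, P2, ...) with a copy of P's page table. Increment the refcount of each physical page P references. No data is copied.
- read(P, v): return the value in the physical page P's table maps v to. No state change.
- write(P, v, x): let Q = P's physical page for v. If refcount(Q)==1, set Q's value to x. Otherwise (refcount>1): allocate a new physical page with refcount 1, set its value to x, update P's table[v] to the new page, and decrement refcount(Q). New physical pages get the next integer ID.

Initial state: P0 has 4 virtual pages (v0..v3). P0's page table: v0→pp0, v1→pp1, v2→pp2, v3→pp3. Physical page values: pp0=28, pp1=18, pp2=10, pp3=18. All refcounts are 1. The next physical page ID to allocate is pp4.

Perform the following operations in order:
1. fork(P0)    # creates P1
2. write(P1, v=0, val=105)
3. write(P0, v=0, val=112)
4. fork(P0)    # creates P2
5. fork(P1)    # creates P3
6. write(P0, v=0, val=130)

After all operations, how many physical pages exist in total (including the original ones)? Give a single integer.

Op 1: fork(P0) -> P1. 4 ppages; refcounts: pp0:2 pp1:2 pp2:2 pp3:2
Op 2: write(P1, v0, 105). refcount(pp0)=2>1 -> COPY to pp4. 5 ppages; refcounts: pp0:1 pp1:2 pp2:2 pp3:2 pp4:1
Op 3: write(P0, v0, 112). refcount(pp0)=1 -> write in place. 5 ppages; refcounts: pp0:1 pp1:2 pp2:2 pp3:2 pp4:1
Op 4: fork(P0) -> P2. 5 ppages; refcounts: pp0:2 pp1:3 pp2:3 pp3:3 pp4:1
Op 5: fork(P1) -> P3. 5 ppages; refcounts: pp0:2 pp1:4 pp2:4 pp3:4 pp4:2
Op 6: write(P0, v0, 130). refcount(pp0)=2>1 -> COPY to pp5. 6 ppages; refcounts: pp0:1 pp1:4 pp2:4 pp3:4 pp4:2 pp5:1

Answer: 6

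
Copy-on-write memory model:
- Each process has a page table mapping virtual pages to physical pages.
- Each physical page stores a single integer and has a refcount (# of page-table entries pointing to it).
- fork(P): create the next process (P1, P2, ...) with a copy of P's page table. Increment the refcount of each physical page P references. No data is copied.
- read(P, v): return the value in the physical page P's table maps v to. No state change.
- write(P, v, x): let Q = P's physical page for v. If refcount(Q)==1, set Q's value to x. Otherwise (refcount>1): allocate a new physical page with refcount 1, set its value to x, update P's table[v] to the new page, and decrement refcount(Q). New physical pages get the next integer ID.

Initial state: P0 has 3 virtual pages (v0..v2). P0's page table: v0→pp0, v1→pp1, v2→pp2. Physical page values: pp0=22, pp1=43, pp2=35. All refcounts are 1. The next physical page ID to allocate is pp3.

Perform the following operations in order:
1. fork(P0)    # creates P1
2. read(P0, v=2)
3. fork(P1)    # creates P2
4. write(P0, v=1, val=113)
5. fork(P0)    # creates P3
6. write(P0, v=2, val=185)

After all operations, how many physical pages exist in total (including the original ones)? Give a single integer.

Answer: 5

Derivation:
Op 1: fork(P0) -> P1. 3 ppages; refcounts: pp0:2 pp1:2 pp2:2
Op 2: read(P0, v2) -> 35. No state change.
Op 3: fork(P1) -> P2. 3 ppages; refcounts: pp0:3 pp1:3 pp2:3
Op 4: write(P0, v1, 113). refcount(pp1)=3>1 -> COPY to pp3. 4 ppages; refcounts: pp0:3 pp1:2 pp2:3 pp3:1
Op 5: fork(P0) -> P3. 4 ppages; refcounts: pp0:4 pp1:2 pp2:4 pp3:2
Op 6: write(P0, v2, 185). refcount(pp2)=4>1 -> COPY to pp4. 5 ppages; refcounts: pp0:4 pp1:2 pp2:3 pp3:2 pp4:1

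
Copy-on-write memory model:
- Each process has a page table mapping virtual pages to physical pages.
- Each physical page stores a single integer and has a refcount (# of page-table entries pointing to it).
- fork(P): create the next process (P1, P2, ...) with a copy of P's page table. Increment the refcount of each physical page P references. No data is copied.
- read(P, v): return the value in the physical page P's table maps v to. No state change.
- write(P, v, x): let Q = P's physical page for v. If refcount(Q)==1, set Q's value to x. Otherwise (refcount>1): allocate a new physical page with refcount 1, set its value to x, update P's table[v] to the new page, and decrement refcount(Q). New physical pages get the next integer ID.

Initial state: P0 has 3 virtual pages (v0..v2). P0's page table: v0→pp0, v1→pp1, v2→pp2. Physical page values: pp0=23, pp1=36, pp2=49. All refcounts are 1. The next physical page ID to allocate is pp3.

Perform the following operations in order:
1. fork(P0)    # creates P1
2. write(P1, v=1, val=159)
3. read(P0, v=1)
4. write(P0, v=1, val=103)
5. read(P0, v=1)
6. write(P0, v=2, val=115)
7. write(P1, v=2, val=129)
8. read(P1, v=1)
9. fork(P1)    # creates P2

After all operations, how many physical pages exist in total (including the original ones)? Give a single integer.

Op 1: fork(P0) -> P1. 3 ppages; refcounts: pp0:2 pp1:2 pp2:2
Op 2: write(P1, v1, 159). refcount(pp1)=2>1 -> COPY to pp3. 4 ppages; refcounts: pp0:2 pp1:1 pp2:2 pp3:1
Op 3: read(P0, v1) -> 36. No state change.
Op 4: write(P0, v1, 103). refcount(pp1)=1 -> write in place. 4 ppages; refcounts: pp0:2 pp1:1 pp2:2 pp3:1
Op 5: read(P0, v1) -> 103. No state change.
Op 6: write(P0, v2, 115). refcount(pp2)=2>1 -> COPY to pp4. 5 ppages; refcounts: pp0:2 pp1:1 pp2:1 pp3:1 pp4:1
Op 7: write(P1, v2, 129). refcount(pp2)=1 -> write in place. 5 ppages; refcounts: pp0:2 pp1:1 pp2:1 pp3:1 pp4:1
Op 8: read(P1, v1) -> 159. No state change.
Op 9: fork(P1) -> P2. 5 ppages; refcounts: pp0:3 pp1:1 pp2:2 pp3:2 pp4:1

Answer: 5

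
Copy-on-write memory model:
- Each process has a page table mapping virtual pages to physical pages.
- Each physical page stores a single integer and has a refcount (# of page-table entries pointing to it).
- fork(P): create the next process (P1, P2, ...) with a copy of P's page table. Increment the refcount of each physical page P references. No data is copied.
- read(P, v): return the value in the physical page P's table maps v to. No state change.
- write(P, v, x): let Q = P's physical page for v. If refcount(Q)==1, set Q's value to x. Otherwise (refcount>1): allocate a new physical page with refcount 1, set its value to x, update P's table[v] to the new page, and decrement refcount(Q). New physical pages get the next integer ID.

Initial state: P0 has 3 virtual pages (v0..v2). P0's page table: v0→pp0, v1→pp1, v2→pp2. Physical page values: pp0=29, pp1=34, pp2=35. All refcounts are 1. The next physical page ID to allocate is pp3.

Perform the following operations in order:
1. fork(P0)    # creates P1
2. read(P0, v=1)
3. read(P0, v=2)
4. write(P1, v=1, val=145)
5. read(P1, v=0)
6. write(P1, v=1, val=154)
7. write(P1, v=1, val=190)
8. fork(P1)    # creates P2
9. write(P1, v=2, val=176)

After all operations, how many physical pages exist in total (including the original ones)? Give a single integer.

Answer: 5

Derivation:
Op 1: fork(P0) -> P1. 3 ppages; refcounts: pp0:2 pp1:2 pp2:2
Op 2: read(P0, v1) -> 34. No state change.
Op 3: read(P0, v2) -> 35. No state change.
Op 4: write(P1, v1, 145). refcount(pp1)=2>1 -> COPY to pp3. 4 ppages; refcounts: pp0:2 pp1:1 pp2:2 pp3:1
Op 5: read(P1, v0) -> 29. No state change.
Op 6: write(P1, v1, 154). refcount(pp3)=1 -> write in place. 4 ppages; refcounts: pp0:2 pp1:1 pp2:2 pp3:1
Op 7: write(P1, v1, 190). refcount(pp3)=1 -> write in place. 4 ppages; refcounts: pp0:2 pp1:1 pp2:2 pp3:1
Op 8: fork(P1) -> P2. 4 ppages; refcounts: pp0:3 pp1:1 pp2:3 pp3:2
Op 9: write(P1, v2, 176). refcount(pp2)=3>1 -> COPY to pp4. 5 ppages; refcounts: pp0:3 pp1:1 pp2:2 pp3:2 pp4:1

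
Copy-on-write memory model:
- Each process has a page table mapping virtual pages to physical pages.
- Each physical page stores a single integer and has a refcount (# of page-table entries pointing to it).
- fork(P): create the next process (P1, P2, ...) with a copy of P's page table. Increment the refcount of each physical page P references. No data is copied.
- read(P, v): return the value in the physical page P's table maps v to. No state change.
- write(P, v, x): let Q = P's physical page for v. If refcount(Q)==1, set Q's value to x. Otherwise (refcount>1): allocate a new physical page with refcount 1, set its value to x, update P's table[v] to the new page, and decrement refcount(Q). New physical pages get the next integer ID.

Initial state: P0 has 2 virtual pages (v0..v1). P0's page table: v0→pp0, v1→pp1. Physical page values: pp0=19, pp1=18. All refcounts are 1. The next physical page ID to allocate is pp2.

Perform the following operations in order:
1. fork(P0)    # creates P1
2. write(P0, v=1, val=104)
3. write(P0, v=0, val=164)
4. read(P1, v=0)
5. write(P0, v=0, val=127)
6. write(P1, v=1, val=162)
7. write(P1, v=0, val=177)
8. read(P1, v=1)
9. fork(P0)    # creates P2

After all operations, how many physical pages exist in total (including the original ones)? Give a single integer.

Op 1: fork(P0) -> P1. 2 ppages; refcounts: pp0:2 pp1:2
Op 2: write(P0, v1, 104). refcount(pp1)=2>1 -> COPY to pp2. 3 ppages; refcounts: pp0:2 pp1:1 pp2:1
Op 3: write(P0, v0, 164). refcount(pp0)=2>1 -> COPY to pp3. 4 ppages; refcounts: pp0:1 pp1:1 pp2:1 pp3:1
Op 4: read(P1, v0) -> 19. No state change.
Op 5: write(P0, v0, 127). refcount(pp3)=1 -> write in place. 4 ppages; refcounts: pp0:1 pp1:1 pp2:1 pp3:1
Op 6: write(P1, v1, 162). refcount(pp1)=1 -> write in place. 4 ppages; refcounts: pp0:1 pp1:1 pp2:1 pp3:1
Op 7: write(P1, v0, 177). refcount(pp0)=1 -> write in place. 4 ppages; refcounts: pp0:1 pp1:1 pp2:1 pp3:1
Op 8: read(P1, v1) -> 162. No state change.
Op 9: fork(P0) -> P2. 4 ppages; refcounts: pp0:1 pp1:1 pp2:2 pp3:2

Answer: 4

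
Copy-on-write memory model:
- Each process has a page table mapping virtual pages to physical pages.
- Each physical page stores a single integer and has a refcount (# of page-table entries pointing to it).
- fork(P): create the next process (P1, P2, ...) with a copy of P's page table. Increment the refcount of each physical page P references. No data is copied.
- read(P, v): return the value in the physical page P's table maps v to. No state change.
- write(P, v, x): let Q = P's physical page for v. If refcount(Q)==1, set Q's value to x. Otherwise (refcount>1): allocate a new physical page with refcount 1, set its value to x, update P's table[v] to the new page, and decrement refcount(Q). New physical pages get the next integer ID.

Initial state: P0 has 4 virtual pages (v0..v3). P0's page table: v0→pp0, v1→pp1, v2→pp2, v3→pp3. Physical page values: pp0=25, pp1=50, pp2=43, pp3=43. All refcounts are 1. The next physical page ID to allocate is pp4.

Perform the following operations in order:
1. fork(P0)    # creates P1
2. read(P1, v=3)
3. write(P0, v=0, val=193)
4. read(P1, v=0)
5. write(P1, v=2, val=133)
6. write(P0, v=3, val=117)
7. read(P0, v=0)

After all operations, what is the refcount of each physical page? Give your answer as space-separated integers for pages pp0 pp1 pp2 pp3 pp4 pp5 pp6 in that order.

Answer: 1 2 1 1 1 1 1

Derivation:
Op 1: fork(P0) -> P1. 4 ppages; refcounts: pp0:2 pp1:2 pp2:2 pp3:2
Op 2: read(P1, v3) -> 43. No state change.
Op 3: write(P0, v0, 193). refcount(pp0)=2>1 -> COPY to pp4. 5 ppages; refcounts: pp0:1 pp1:2 pp2:2 pp3:2 pp4:1
Op 4: read(P1, v0) -> 25. No state change.
Op 5: write(P1, v2, 133). refcount(pp2)=2>1 -> COPY to pp5. 6 ppages; refcounts: pp0:1 pp1:2 pp2:1 pp3:2 pp4:1 pp5:1
Op 6: write(P0, v3, 117). refcount(pp3)=2>1 -> COPY to pp6. 7 ppages; refcounts: pp0:1 pp1:2 pp2:1 pp3:1 pp4:1 pp5:1 pp6:1
Op 7: read(P0, v0) -> 193. No state change.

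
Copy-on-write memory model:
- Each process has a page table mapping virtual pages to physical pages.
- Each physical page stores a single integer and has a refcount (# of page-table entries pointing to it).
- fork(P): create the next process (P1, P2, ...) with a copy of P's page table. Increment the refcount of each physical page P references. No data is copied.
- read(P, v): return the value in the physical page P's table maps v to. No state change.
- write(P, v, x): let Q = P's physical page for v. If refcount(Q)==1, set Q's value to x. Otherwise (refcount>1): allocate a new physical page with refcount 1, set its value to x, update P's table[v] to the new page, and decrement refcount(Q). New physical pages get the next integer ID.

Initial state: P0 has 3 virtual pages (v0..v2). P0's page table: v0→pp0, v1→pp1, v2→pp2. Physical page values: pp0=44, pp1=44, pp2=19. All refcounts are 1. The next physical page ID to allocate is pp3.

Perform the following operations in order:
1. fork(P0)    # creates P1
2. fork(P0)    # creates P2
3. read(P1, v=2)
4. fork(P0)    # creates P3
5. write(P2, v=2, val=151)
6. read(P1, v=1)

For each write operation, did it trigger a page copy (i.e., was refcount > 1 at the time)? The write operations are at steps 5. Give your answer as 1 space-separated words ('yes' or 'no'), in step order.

Op 1: fork(P0) -> P1. 3 ppages; refcounts: pp0:2 pp1:2 pp2:2
Op 2: fork(P0) -> P2. 3 ppages; refcounts: pp0:3 pp1:3 pp2:3
Op 3: read(P1, v2) -> 19. No state change.
Op 4: fork(P0) -> P3. 3 ppages; refcounts: pp0:4 pp1:4 pp2:4
Op 5: write(P2, v2, 151). refcount(pp2)=4>1 -> COPY to pp3. 4 ppages; refcounts: pp0:4 pp1:4 pp2:3 pp3:1
Op 6: read(P1, v1) -> 44. No state change.

yes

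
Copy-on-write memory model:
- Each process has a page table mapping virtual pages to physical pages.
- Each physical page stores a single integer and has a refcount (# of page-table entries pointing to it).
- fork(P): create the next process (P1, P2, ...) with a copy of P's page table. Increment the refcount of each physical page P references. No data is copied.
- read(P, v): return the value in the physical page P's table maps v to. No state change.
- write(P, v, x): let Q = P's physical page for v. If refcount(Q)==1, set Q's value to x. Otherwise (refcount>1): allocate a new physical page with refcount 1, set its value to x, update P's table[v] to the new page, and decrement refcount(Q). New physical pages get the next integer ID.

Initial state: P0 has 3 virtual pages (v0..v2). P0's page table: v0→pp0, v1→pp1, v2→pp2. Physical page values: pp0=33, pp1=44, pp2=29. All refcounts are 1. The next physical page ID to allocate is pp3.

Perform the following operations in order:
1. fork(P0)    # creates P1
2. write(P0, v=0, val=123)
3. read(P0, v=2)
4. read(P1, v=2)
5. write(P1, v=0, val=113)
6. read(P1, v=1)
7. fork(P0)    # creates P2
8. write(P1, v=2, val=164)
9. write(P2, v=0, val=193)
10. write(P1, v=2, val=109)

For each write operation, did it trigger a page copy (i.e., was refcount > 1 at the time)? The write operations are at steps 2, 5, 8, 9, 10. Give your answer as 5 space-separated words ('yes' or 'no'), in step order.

Op 1: fork(P0) -> P1. 3 ppages; refcounts: pp0:2 pp1:2 pp2:2
Op 2: write(P0, v0, 123). refcount(pp0)=2>1 -> COPY to pp3. 4 ppages; refcounts: pp0:1 pp1:2 pp2:2 pp3:1
Op 3: read(P0, v2) -> 29. No state change.
Op 4: read(P1, v2) -> 29. No state change.
Op 5: write(P1, v0, 113). refcount(pp0)=1 -> write in place. 4 ppages; refcounts: pp0:1 pp1:2 pp2:2 pp3:1
Op 6: read(P1, v1) -> 44. No state change.
Op 7: fork(P0) -> P2. 4 ppages; refcounts: pp0:1 pp1:3 pp2:3 pp3:2
Op 8: write(P1, v2, 164). refcount(pp2)=3>1 -> COPY to pp4. 5 ppages; refcounts: pp0:1 pp1:3 pp2:2 pp3:2 pp4:1
Op 9: write(P2, v0, 193). refcount(pp3)=2>1 -> COPY to pp5. 6 ppages; refcounts: pp0:1 pp1:3 pp2:2 pp3:1 pp4:1 pp5:1
Op 10: write(P1, v2, 109). refcount(pp4)=1 -> write in place. 6 ppages; refcounts: pp0:1 pp1:3 pp2:2 pp3:1 pp4:1 pp5:1

yes no yes yes no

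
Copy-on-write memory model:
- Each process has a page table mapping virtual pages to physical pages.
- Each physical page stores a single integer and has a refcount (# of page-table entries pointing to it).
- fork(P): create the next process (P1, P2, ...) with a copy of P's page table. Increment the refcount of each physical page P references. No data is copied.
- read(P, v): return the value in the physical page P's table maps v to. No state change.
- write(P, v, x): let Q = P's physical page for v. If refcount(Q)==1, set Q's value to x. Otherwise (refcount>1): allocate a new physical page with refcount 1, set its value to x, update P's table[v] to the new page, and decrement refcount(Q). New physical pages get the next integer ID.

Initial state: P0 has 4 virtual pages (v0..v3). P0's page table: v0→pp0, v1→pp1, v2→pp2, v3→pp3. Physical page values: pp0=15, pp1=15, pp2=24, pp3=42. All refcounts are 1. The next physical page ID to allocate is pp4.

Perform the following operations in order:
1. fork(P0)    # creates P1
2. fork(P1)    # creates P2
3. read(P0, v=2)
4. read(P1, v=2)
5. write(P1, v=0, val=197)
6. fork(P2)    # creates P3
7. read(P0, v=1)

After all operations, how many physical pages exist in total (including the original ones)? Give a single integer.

Op 1: fork(P0) -> P1. 4 ppages; refcounts: pp0:2 pp1:2 pp2:2 pp3:2
Op 2: fork(P1) -> P2. 4 ppages; refcounts: pp0:3 pp1:3 pp2:3 pp3:3
Op 3: read(P0, v2) -> 24. No state change.
Op 4: read(P1, v2) -> 24. No state change.
Op 5: write(P1, v0, 197). refcount(pp0)=3>1 -> COPY to pp4. 5 ppages; refcounts: pp0:2 pp1:3 pp2:3 pp3:3 pp4:1
Op 6: fork(P2) -> P3. 5 ppages; refcounts: pp0:3 pp1:4 pp2:4 pp3:4 pp4:1
Op 7: read(P0, v1) -> 15. No state change.

Answer: 5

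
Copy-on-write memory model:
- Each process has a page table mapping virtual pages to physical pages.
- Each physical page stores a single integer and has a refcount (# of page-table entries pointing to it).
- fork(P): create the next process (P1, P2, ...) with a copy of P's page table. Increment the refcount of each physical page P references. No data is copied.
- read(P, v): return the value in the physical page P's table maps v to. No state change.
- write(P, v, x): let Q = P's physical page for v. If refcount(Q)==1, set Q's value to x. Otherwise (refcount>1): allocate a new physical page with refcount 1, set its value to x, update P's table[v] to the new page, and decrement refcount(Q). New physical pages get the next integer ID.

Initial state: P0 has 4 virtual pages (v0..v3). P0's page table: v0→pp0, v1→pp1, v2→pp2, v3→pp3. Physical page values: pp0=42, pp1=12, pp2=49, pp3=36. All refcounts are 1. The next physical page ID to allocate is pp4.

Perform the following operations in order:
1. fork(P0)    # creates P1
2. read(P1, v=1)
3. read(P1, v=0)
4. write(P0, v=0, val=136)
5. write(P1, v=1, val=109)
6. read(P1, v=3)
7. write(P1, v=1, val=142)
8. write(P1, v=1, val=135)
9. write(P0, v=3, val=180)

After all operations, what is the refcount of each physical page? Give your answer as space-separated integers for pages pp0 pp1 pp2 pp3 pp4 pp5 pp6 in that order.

Answer: 1 1 2 1 1 1 1

Derivation:
Op 1: fork(P0) -> P1. 4 ppages; refcounts: pp0:2 pp1:2 pp2:2 pp3:2
Op 2: read(P1, v1) -> 12. No state change.
Op 3: read(P1, v0) -> 42. No state change.
Op 4: write(P0, v0, 136). refcount(pp0)=2>1 -> COPY to pp4. 5 ppages; refcounts: pp0:1 pp1:2 pp2:2 pp3:2 pp4:1
Op 5: write(P1, v1, 109). refcount(pp1)=2>1 -> COPY to pp5. 6 ppages; refcounts: pp0:1 pp1:1 pp2:2 pp3:2 pp4:1 pp5:1
Op 6: read(P1, v3) -> 36. No state change.
Op 7: write(P1, v1, 142). refcount(pp5)=1 -> write in place. 6 ppages; refcounts: pp0:1 pp1:1 pp2:2 pp3:2 pp4:1 pp5:1
Op 8: write(P1, v1, 135). refcount(pp5)=1 -> write in place. 6 ppages; refcounts: pp0:1 pp1:1 pp2:2 pp3:2 pp4:1 pp5:1
Op 9: write(P0, v3, 180). refcount(pp3)=2>1 -> COPY to pp6. 7 ppages; refcounts: pp0:1 pp1:1 pp2:2 pp3:1 pp4:1 pp5:1 pp6:1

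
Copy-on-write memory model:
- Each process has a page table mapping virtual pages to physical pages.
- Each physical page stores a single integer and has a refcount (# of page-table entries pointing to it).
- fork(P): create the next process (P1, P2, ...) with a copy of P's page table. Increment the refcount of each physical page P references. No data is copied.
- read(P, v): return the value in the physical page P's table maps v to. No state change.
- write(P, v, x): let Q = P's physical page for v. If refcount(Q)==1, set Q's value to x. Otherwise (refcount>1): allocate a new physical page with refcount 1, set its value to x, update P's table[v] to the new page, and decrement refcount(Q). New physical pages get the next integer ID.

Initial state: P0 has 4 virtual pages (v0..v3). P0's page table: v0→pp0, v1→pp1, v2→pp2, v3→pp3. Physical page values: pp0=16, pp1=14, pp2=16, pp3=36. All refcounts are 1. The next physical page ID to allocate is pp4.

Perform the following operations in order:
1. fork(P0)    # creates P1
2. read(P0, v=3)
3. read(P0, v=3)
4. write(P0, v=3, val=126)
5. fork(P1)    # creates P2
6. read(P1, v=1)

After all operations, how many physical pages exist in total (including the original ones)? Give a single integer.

Op 1: fork(P0) -> P1. 4 ppages; refcounts: pp0:2 pp1:2 pp2:2 pp3:2
Op 2: read(P0, v3) -> 36. No state change.
Op 3: read(P0, v3) -> 36. No state change.
Op 4: write(P0, v3, 126). refcount(pp3)=2>1 -> COPY to pp4. 5 ppages; refcounts: pp0:2 pp1:2 pp2:2 pp3:1 pp4:1
Op 5: fork(P1) -> P2. 5 ppages; refcounts: pp0:3 pp1:3 pp2:3 pp3:2 pp4:1
Op 6: read(P1, v1) -> 14. No state change.

Answer: 5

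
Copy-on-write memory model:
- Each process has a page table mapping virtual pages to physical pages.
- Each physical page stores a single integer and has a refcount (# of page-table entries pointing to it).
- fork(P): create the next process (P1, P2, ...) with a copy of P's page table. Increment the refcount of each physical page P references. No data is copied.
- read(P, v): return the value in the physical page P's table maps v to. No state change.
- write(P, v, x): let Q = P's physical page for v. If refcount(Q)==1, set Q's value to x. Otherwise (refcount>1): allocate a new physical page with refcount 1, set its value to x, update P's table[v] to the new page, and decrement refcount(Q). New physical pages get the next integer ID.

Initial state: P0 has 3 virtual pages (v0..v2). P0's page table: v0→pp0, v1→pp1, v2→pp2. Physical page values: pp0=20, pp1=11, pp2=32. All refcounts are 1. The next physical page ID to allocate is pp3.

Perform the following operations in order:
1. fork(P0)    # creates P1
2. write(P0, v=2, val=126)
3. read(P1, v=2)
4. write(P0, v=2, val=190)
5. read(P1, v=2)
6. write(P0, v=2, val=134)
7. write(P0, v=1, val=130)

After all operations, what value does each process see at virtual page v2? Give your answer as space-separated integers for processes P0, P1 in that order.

Answer: 134 32

Derivation:
Op 1: fork(P0) -> P1. 3 ppages; refcounts: pp0:2 pp1:2 pp2:2
Op 2: write(P0, v2, 126). refcount(pp2)=2>1 -> COPY to pp3. 4 ppages; refcounts: pp0:2 pp1:2 pp2:1 pp3:1
Op 3: read(P1, v2) -> 32. No state change.
Op 4: write(P0, v2, 190). refcount(pp3)=1 -> write in place. 4 ppages; refcounts: pp0:2 pp1:2 pp2:1 pp3:1
Op 5: read(P1, v2) -> 32. No state change.
Op 6: write(P0, v2, 134). refcount(pp3)=1 -> write in place. 4 ppages; refcounts: pp0:2 pp1:2 pp2:1 pp3:1
Op 7: write(P0, v1, 130). refcount(pp1)=2>1 -> COPY to pp4. 5 ppages; refcounts: pp0:2 pp1:1 pp2:1 pp3:1 pp4:1
P0: v2 -> pp3 = 134
P1: v2 -> pp2 = 32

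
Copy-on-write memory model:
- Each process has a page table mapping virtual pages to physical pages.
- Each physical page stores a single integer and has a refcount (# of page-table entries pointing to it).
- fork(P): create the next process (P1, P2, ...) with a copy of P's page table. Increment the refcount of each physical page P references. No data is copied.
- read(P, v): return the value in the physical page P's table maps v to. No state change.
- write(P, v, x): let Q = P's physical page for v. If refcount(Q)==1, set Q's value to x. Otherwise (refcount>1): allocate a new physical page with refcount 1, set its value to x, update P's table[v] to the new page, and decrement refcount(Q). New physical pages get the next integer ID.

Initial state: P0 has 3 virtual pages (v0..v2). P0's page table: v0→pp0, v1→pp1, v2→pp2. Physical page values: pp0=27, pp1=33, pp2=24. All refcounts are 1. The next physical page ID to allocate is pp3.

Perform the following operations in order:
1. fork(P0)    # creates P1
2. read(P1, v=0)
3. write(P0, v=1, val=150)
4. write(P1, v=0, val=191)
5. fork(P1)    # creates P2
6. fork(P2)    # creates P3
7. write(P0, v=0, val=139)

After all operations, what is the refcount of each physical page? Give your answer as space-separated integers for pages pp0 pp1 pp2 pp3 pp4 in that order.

Op 1: fork(P0) -> P1. 3 ppages; refcounts: pp0:2 pp1:2 pp2:2
Op 2: read(P1, v0) -> 27. No state change.
Op 3: write(P0, v1, 150). refcount(pp1)=2>1 -> COPY to pp3. 4 ppages; refcounts: pp0:2 pp1:1 pp2:2 pp3:1
Op 4: write(P1, v0, 191). refcount(pp0)=2>1 -> COPY to pp4. 5 ppages; refcounts: pp0:1 pp1:1 pp2:2 pp3:1 pp4:1
Op 5: fork(P1) -> P2. 5 ppages; refcounts: pp0:1 pp1:2 pp2:3 pp3:1 pp4:2
Op 6: fork(P2) -> P3. 5 ppages; refcounts: pp0:1 pp1:3 pp2:4 pp3:1 pp4:3
Op 7: write(P0, v0, 139). refcount(pp0)=1 -> write in place. 5 ppages; refcounts: pp0:1 pp1:3 pp2:4 pp3:1 pp4:3

Answer: 1 3 4 1 3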